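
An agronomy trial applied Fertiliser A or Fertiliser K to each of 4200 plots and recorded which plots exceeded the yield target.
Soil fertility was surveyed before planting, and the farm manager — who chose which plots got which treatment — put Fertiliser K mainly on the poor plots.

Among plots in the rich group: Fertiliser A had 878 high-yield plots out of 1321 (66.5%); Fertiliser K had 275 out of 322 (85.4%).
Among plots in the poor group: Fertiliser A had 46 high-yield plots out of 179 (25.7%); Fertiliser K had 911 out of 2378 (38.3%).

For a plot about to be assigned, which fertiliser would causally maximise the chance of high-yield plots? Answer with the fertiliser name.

Fertiliser K

The stratified and pooled comparisons disagree (Fertiliser K wins within each soil fertility; Fertiliser A wins overall), so the answer turns on the causal role of soil fertility.
Soil fertility differs across fertilisers for reasons unrelated to any effect of the fertiliser itself, and it separately predicts the outcome — a classic confounder. We must compare within soil fertility levels.
Within each level — rich: 66.5% vs 85.4%; poor: 25.7% vs 38.3% — Fertiliser K is higher every time.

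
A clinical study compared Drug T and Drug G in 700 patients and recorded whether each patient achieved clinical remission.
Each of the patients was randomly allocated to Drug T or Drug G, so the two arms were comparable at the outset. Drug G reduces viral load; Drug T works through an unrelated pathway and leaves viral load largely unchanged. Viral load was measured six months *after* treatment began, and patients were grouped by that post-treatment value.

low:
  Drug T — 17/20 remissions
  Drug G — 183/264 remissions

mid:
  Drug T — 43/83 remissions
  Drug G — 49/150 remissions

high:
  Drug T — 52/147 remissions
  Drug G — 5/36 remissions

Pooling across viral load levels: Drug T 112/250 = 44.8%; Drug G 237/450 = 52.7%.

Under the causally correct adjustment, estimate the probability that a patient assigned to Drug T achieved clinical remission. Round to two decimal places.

Stratifying would compare drugs among patients the drugs themselves sorted into viral load groups — a form of selection on an intermediate. The unconditioned pooled rates give the total causal effect.
So P(outcome | do(Drug T)) is just the pooled rate for Drug T: 112/250 = 0.448.

0.45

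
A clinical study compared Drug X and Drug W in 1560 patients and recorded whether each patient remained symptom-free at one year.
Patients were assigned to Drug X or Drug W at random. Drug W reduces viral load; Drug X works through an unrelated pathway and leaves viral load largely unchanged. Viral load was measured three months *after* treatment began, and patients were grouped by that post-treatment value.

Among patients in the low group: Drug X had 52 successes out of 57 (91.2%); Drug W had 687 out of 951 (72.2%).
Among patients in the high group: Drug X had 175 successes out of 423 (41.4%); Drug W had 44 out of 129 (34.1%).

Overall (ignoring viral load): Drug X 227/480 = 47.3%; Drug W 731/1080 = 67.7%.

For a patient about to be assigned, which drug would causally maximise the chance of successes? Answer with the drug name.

Drug X is higher inside every viral load stratum but Drug W is higher in aggregate. Whether to stratify depends on how viral load relates to the drug.
Viral load is downstream of the drug. One should not condition on a consequence of treatment, so the overall rates are the right comparison.
Pooled: Drug X 47.3% vs Drug W 67.7%; Drug W is higher overall.

Drug W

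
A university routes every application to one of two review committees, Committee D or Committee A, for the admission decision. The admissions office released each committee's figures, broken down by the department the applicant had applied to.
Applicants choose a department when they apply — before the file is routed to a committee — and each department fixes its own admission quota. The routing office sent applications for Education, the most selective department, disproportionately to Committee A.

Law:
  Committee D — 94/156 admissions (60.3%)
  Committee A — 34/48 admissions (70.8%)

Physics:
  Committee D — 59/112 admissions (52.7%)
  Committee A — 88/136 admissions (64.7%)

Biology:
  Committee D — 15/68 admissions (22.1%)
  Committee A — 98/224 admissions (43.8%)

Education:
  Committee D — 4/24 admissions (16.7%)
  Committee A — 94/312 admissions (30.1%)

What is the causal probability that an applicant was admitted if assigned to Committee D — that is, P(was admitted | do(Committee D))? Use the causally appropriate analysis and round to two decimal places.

The imbalance in department arose from how applicants were allocated, not from anything the review committee did; and department independently affects the outcome. The pooled gap is confounded — condition on department.
Standardising Committee D to the population department mix: 0.189·94/156 + 0.230·59/112 + 0.270·15/68 + 0.311·4/24 = 0.346.

0.35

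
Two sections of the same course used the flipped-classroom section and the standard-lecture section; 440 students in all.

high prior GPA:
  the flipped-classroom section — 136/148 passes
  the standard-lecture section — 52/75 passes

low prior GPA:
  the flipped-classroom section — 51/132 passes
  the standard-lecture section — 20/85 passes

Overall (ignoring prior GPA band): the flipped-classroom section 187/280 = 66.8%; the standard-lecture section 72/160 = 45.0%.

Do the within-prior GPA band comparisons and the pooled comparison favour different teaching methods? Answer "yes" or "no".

Within each prior GPA band level (high prior GPA 91.9% vs 69.3%; low prior GPA 38.6% vs 23.5%), the flipped-classroom section has the higher rate every time. Pooled: 66.8% vs 45.0% — the flipped-classroom section has the higher rate overall. They agree.

no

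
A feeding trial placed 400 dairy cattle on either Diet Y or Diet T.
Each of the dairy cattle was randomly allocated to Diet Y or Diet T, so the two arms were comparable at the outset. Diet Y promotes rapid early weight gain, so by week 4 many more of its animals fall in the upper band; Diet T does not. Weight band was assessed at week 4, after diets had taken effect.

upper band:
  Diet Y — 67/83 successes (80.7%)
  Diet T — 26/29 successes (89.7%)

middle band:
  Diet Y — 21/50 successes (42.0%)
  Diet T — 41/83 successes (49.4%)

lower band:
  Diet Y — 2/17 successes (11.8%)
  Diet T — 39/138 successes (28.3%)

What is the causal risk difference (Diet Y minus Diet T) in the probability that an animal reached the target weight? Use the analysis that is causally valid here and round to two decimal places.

+0.18

Diet T is higher inside every week-4 weight band stratum but Diet Y is higher in aggregate. Whether to stratify depends on how week-4 weight band relates to the diet.
Week-4 weight band lies on the pathway diet → week-4 weight band → outcome, so adjusting for it blocks the indirect effect. For the total causal effect of diet, use the unadjusted pooled rates.
The causal difference is the pooled difference: 0.600 − 0.424 = +0.176.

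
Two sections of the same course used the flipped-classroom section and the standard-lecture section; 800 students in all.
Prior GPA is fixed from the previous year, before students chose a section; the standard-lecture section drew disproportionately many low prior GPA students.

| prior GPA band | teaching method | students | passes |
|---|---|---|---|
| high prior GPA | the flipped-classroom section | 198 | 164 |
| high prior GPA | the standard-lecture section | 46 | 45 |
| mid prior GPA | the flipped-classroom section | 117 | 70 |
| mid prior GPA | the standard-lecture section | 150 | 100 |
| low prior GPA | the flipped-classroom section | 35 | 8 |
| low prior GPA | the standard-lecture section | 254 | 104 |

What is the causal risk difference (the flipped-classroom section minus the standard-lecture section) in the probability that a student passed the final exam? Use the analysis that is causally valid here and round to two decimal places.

Since prior GPA band is a pre-existing factor (not a product of the teaching method) and it affects the outcome on its own, it is a confounder. The stratified rates, not the pooled rate, identify the causal effect.
Adjusting over the population distribution of prior GPA band: 0.305·(0.828−0.978) + 0.334·(0.598−0.667) + 0.361·(0.229−0.409) = -0.134.

-0.13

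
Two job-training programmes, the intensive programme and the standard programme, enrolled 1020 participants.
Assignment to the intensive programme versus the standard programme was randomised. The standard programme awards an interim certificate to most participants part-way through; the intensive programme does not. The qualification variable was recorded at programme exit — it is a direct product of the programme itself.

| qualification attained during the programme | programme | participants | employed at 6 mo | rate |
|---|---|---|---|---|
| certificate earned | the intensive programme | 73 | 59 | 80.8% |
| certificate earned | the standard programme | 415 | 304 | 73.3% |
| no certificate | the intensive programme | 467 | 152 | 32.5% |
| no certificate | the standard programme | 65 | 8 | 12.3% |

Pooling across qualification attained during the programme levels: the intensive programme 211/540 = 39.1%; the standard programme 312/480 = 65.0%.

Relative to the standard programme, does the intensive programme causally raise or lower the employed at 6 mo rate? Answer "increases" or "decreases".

The qualification attained during the programme-specific comparison favours the intensive programme throughout, but the pooled figures favour the standard programme. The question is whether to condition on qualification attained during the programme.
Stratifying would compare programmes among participants the programmes themselves sorted into qualification attained during the programme groups — a form of selection on an intermediate. The unconditioned pooled rates give the total causal effect.
Pooled: the intensive programme 39.1% vs the standard programme 65.0%; the standard programme is higher overall.

decreases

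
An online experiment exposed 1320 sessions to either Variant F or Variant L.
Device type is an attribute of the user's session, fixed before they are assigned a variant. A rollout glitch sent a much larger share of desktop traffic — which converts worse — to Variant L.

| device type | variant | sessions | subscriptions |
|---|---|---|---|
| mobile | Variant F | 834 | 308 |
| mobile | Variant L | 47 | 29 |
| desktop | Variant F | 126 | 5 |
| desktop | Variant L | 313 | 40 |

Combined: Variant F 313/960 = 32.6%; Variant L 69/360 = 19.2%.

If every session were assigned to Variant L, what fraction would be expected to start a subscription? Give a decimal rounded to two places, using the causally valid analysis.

0.45

The stratified and pooled comparisons disagree (Variant L wins within each device type; Variant F wins overall), so the answer turns on the causal role of device type.
The imbalance in device type arose from how sessions were allocated, not from anything the variant did; and device type independently affects the outcome. The pooled gap is confounded — condition on device type.
Standardising Variant L to the population device type mix: 0.667·29/47 + 0.333·40/313 = 0.454.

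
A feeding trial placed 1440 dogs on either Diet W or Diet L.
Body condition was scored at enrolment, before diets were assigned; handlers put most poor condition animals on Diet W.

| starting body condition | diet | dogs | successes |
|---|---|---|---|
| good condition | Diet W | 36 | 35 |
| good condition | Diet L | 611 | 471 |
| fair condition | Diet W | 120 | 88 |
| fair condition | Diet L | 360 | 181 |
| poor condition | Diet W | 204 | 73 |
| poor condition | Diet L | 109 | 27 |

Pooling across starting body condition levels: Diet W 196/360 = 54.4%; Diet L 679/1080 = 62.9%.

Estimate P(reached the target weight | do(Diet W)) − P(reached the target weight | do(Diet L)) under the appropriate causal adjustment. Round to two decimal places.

The stratified and pooled comparisons disagree (Diet W wins within each starting body condition; Diet L wins overall), so the answer turns on the causal role of starting body condition.
Here starting body condition is a common cause — it drives both which diet a case falls under and the outcome. The crude comparison mixes populations; the stratum-specific rates are the causally relevant ones.
Adjusting over the population distribution of starting body condition: 0.449·(0.972−0.771) + 0.333·(0.733−0.503) + 0.217·(0.358−0.248) = +0.191.

+0.19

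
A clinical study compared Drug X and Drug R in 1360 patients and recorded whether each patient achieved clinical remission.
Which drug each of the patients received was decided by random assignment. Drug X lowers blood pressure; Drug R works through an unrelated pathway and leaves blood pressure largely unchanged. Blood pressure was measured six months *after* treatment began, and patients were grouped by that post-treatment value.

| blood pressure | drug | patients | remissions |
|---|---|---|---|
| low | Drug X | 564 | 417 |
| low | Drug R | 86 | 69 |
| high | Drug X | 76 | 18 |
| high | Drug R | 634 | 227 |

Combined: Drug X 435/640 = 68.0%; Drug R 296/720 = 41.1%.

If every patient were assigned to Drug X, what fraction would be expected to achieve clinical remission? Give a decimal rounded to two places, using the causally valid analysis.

0.68

Because the drug influences blood pressure, blood pressure is a post-treatment mediator, not a confounder. Stratifying on it would bias the estimate; the causal effect is the crude pooled difference.
So P(outcome | do(Drug X)) is just the pooled rate for Drug X: 435/640 = 0.680.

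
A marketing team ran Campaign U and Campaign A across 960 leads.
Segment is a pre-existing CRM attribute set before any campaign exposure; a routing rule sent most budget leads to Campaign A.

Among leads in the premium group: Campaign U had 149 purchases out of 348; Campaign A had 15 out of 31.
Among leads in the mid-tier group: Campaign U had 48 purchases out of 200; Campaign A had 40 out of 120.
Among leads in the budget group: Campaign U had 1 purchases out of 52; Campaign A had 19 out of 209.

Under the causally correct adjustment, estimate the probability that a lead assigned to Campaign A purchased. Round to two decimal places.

Nothing the campaign does changes customer segment; the imbalance is an allocation artefact. With customer segment also predicting the outcome, the pooled figure is confounded, and the within-stratum comparison is the causal one.
Standardising Campaign A to the population customer segment mix: 0.395·15/31 + 0.333·40/120 + 0.272·19/209 = 0.327.

0.33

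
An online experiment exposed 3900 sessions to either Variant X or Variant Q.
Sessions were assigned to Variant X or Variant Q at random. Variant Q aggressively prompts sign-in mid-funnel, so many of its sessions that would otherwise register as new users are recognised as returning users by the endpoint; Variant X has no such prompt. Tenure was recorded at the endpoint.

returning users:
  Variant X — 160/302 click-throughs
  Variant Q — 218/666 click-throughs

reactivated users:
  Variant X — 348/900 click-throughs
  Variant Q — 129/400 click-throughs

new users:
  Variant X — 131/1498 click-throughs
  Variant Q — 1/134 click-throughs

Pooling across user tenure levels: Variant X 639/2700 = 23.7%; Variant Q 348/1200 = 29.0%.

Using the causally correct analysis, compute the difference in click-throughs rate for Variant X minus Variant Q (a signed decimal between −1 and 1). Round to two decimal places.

The stratified and pooled comparisons disagree (Variant X wins within each user tenure; Variant Q wins overall), so the answer turns on the causal role of user tenure.
User tenure here is a post-treatment variable shaped by the variant; conditioning on it would introduce bias rather than remove it. The overall comparison is the causal one.
The causal difference is the pooled difference: 0.237 − 0.290 = -0.053.

-0.05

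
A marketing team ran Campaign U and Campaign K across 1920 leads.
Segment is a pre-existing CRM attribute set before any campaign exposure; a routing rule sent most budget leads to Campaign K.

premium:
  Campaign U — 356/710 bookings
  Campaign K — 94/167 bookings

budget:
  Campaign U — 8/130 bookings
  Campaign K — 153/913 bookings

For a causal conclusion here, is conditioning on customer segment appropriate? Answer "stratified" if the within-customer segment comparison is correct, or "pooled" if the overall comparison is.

Since customer segment is a pre-existing factor (not a product of the campaign) and it affects the outcome on its own, it is a confounder. The stratified rates, not the pooled rate, identify the causal effect.
Within each level — premium: 50.1% vs 56.3%; budget: 6.2% vs 16.8% — Campaign K is higher every time.

stratified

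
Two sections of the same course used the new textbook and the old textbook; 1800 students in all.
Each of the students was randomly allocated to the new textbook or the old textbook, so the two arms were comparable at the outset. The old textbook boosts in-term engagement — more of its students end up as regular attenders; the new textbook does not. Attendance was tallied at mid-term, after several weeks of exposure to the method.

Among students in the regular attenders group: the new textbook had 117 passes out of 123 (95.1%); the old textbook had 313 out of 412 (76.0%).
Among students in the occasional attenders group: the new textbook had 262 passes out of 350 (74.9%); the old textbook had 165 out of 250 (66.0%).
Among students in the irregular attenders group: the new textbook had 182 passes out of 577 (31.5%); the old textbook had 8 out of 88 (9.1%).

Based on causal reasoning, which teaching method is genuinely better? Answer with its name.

Stratifying would compare teaching methods among students the teaching methods themselves sorted into mid-term attendance groups — a form of selection on an intermediate. The unconditioned pooled rates give the total causal effect.
Pooled: the new textbook 53.4% vs the old textbook 64.8%; the old textbook is higher overall.

the old textbook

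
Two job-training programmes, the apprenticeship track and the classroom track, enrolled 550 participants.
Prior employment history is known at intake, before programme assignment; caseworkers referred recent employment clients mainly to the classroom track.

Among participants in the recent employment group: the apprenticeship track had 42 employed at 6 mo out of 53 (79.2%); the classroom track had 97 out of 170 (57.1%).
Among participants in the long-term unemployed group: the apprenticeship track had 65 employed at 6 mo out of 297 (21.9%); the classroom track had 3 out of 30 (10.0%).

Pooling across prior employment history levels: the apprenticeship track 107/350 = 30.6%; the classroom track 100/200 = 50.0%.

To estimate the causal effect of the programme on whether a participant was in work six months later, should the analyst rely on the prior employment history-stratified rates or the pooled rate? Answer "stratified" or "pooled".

stratified

Prior employment history differs across programmes for reasons unrelated to any effect of the programme itself, and it separately predicts the outcome — a classic confounder. We must compare within prior employment history levels.
Within each level — recent employment: 79.2% vs 57.1%; long-term unemployed: 21.9% vs 10.0% — the apprenticeship track is higher every time.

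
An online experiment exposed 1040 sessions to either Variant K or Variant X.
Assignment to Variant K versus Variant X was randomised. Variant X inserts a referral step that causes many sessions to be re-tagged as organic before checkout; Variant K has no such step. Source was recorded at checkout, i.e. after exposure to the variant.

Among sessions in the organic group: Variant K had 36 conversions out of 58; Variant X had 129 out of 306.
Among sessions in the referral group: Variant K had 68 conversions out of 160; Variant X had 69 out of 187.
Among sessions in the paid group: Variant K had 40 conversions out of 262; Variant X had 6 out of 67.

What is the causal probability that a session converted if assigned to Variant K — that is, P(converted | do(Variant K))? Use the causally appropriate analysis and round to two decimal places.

Variant K is higher inside every traffic source stratum but Variant X is higher in aggregate. Whether to stratify depends on how traffic source relates to the variant.
Traffic source is recorded after the variant and is itself shifted by it — it sits on the causal path from variant to outcome. Conditioning on a mediator would strip out part of the effect we want; the pooled comparison gives the total causal effect.
So P(outcome | do(Variant K)) is just the pooled rate for Variant K: 144/480 = 0.300.

0.30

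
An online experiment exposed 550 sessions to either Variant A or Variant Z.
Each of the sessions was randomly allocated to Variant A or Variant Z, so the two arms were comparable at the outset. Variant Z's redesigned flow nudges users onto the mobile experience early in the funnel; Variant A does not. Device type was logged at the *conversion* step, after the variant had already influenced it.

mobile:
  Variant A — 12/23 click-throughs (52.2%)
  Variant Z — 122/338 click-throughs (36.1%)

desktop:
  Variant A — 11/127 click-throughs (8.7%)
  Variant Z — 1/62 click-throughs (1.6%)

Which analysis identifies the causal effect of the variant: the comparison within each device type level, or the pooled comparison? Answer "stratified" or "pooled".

pooled

Because the variant influences device type, device type is a post-treatment mediator, not a confounder. Stratifying on it would bias the estimate; the causal effect is the crude pooled difference.
Pooled: Variant A 15.3% vs Variant Z 30.8%; Variant Z is higher overall.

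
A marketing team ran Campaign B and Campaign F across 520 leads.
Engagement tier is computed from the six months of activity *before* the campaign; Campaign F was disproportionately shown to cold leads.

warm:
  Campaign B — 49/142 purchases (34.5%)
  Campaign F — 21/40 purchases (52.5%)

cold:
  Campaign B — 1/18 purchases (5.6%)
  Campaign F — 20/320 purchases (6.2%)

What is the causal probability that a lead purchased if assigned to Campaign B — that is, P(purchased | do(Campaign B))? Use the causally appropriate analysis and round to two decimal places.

Campaign F is higher inside every engagement tier stratum but Campaign B is higher in aggregate. Whether to stratify depends on how engagement tier relates to the campaign.
Here engagement tier is a common cause — it drives both which campaign a case falls under and the outcome. The crude comparison mixes populations; the stratum-specific rates are the causally relevant ones.
Standardising Campaign B to the population engagement tier mix: 0.350·49/142 + 0.650·1/18 = 0.157.

0.16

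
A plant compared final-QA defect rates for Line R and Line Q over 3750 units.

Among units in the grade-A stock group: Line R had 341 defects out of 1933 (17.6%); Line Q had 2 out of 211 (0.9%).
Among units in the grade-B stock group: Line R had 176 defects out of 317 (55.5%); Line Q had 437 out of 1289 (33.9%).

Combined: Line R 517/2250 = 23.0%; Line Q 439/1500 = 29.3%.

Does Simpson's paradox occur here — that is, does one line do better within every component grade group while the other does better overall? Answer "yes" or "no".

yes

Within each component grade level (grade-A stock 17.6% vs 0.9%; grade-B stock 55.5% vs 33.9%), Line Q has the lower rate every time. Pooled: 23.0% vs 29.3% — Line R has the lower rate overall. The two comparisons disagree.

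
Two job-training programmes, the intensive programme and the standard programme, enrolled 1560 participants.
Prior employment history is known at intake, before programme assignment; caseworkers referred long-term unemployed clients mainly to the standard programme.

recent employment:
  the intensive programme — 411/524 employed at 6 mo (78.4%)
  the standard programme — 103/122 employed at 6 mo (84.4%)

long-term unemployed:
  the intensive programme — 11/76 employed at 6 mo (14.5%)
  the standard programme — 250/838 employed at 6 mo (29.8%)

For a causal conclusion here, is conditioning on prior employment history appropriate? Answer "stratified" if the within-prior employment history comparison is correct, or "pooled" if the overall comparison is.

The prior employment history-specific comparison favours the standard programme throughout, but the pooled figures favour the intensive programme. The question is whether to condition on prior employment history.
Here prior employment history is a common cause — it drives both which programme a case falls under and the outcome. The crude comparison mixes populations; the stratum-specific rates are the causally relevant ones.
Within each level — recent employment: 78.4% vs 84.4%; long-term unemployed: 14.5% vs 29.8% — the standard programme is higher every time.

stratified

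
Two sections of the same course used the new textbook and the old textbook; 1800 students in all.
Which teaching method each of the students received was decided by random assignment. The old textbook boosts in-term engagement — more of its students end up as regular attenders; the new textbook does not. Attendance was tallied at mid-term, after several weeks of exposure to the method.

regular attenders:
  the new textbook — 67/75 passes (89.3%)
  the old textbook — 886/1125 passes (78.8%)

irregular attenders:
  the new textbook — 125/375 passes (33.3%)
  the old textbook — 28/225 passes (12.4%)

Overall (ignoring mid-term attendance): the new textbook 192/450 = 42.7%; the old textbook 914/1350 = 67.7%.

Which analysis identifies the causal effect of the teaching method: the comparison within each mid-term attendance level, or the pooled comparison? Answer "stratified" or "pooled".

pooled

Stratifying would compare teaching methods among students the teaching methods themselves sorted into mid-term attendance groups — a form of selection on an intermediate. The unconditioned pooled rates give the total causal effect.
Pooled: the new textbook 42.7% vs the old textbook 67.7%; the old textbook is higher overall.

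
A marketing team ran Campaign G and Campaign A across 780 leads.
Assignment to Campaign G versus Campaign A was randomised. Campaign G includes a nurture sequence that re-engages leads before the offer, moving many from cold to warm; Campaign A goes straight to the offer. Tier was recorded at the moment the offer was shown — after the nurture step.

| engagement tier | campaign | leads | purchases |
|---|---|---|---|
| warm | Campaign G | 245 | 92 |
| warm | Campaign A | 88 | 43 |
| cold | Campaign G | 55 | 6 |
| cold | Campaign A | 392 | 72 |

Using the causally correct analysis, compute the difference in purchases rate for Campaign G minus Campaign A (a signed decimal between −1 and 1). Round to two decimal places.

The engagement tier-specific comparison favours Campaign A throughout, but the pooled figures favour Campaign G. The question is whether to condition on engagement tier.
Stratifying would compare campaigns among leads the campaigns themselves sorted into engagement tier groups — a form of selection on an intermediate. The unconditioned pooled rates give the total causal effect.
The causal difference is the pooled difference: 0.327 − 0.240 = +0.087.

+0.09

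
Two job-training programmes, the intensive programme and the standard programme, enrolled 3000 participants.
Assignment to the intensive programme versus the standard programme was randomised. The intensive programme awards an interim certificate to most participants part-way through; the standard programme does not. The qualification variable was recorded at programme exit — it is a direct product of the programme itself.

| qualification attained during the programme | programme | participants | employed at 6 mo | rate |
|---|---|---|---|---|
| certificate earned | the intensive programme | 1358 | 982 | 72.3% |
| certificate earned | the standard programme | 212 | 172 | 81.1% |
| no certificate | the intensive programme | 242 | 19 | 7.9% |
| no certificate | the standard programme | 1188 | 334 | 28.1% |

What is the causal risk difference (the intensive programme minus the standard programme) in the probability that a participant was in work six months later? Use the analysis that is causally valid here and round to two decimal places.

+0.26

Qualification attained during the programme here is a post-treatment variable shaped by the programme; conditioning on it would introduce bias rather than remove it. The overall comparison is the causal one.
The causal difference is the pooled difference: 0.626 − 0.361 = +0.264.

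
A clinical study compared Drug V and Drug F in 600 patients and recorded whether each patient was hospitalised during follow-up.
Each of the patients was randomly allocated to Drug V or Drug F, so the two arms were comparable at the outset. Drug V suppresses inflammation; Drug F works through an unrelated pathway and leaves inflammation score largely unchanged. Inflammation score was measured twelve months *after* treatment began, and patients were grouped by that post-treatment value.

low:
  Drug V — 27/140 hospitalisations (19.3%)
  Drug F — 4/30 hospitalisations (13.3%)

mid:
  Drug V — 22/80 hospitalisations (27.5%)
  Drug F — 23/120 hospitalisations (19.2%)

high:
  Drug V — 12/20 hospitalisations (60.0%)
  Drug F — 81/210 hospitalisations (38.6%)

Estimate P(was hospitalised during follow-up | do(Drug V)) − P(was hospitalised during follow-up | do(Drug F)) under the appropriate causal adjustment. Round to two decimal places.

Drug F is lower inside every inflammation score stratum but Drug V is lower in aggregate. Whether to stratify depends on how inflammation score relates to the drug.
The distribution of inflammation score is itself part of what the drug does — it is an intermediate outcome. Holding it fixed would remove that part of the effect; the total effect is the pooled difference.
The causal difference is the pooled difference: 0.254 − 0.300 = -0.046.

-0.05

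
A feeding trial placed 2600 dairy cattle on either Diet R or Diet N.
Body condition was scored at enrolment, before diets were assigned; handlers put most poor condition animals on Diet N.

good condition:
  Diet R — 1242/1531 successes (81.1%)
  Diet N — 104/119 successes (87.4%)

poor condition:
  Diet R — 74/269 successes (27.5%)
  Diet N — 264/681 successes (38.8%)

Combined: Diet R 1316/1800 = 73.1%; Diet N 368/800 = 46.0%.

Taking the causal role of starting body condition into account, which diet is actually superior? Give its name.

Diet N

Starting body condition differs across diets for reasons unrelated to any effect of the diet itself, and it separately predicts the outcome — a classic confounder. We must compare within starting body condition levels.
Within each level — good condition: 81.1% vs 87.4%; poor condition: 27.5% vs 38.8% — Diet N is higher every time.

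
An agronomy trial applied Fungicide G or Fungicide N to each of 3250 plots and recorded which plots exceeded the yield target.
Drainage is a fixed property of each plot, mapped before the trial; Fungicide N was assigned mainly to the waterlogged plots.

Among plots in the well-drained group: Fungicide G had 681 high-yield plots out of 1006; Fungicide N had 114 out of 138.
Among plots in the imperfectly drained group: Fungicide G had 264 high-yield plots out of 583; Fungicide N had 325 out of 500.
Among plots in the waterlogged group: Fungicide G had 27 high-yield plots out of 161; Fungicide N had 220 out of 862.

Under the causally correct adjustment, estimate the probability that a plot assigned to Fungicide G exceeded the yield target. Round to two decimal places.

The field drainage-specific comparison favours Fungicide N throughout, but the pooled figures favour Fungicide G. The question is whether to condition on field drainage.
Field drainage is set before the fungicide has any effect — it is not caused by the fungicide — and it independently drives the outcome. That makes it a confounder, so the causal comparison is within field drainage levels.
Standardising Fungicide G to the population field drainage mix: 0.352·681/1006 + 0.333·264/583 + 0.315·27/161 = 0.442.

0.44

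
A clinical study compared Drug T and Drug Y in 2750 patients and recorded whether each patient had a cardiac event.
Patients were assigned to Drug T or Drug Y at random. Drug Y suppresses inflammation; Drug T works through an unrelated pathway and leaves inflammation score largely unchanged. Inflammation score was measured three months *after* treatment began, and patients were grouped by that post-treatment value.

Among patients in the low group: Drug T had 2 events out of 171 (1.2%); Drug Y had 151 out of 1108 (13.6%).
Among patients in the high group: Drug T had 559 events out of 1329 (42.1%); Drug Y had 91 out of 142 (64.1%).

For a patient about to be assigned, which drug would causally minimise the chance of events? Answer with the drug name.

The stratified and pooled comparisons disagree (Drug T wins within each inflammation score; Drug Y wins overall), so the answer turns on the causal role of inflammation score.
Inflammation score here is a post-treatment variable shaped by the drug; conditioning on it would introduce bias rather than remove it. The overall comparison is the causal one.
Pooled: Drug T 37.4% vs Drug Y 19.4%; Drug Y is lower overall.

Drug Y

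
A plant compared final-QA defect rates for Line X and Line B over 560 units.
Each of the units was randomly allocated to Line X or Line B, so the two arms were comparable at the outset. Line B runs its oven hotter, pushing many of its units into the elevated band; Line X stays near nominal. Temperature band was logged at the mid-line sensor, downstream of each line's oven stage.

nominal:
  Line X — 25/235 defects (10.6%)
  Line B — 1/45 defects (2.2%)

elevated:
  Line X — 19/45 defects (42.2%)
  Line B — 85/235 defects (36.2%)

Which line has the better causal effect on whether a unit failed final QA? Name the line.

The stratified and pooled comparisons disagree (Line B wins within each in-process temperature band; Line X wins overall), so the answer turns on the causal role of in-process temperature band.
In-process temperature band is recorded after the line and is itself shifted by it — it sits on the causal path from line to outcome. Conditioning on a mediator would strip out part of the effect we want; the pooled comparison gives the total causal effect.
Pooled: Line X 15.7% vs Line B 30.7%; Line X is lower overall.

Line X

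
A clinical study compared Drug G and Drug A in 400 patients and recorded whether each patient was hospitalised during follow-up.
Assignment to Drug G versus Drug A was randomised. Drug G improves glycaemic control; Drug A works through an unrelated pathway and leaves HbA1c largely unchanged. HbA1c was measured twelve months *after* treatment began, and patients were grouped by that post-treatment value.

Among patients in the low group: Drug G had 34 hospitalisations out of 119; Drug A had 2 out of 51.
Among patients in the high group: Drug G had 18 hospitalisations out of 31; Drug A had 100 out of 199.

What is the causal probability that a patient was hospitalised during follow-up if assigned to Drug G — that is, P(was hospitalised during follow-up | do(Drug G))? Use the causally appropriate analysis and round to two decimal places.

HbA1c is recorded after the drug and is itself shifted by it — it sits on the causal path from drug to outcome. Conditioning on a mediator would strip out part of the effect we want; the pooled comparison gives the total causal effect.
So P(outcome | do(Drug G)) is just the pooled rate for Drug G: 52/150 = 0.347.

0.35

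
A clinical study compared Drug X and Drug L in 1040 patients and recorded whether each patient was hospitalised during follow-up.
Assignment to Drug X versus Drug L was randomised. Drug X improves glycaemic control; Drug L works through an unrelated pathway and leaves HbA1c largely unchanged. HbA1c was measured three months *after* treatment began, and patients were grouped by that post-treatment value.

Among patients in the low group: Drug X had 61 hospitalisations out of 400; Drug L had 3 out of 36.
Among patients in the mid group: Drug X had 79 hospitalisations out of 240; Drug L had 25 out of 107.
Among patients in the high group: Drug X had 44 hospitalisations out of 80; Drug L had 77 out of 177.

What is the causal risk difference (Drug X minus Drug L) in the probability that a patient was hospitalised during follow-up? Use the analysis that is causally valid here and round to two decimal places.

-0.07

Within every HbA1c level Drug L has the lower rate, yet pooled Drug X does — Simpson's reversal.
HbA1c lies on the pathway drug → HbA1c → outcome, so adjusting for it blocks the indirect effect. For the total causal effect of drug, use the unadjusted pooled rates.
The causal difference is the pooled difference: 0.256 − 0.328 = -0.073.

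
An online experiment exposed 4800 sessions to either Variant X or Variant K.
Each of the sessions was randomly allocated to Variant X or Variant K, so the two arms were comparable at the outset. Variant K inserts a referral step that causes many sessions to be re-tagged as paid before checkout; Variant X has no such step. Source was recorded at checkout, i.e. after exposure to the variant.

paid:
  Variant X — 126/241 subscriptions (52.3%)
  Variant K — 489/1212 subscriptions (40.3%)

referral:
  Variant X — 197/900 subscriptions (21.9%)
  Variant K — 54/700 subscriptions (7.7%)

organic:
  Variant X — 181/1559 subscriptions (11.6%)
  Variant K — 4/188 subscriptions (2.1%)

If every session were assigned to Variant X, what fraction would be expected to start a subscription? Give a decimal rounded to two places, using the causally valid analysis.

0.19

Variant X is higher inside every traffic source stratum but Variant K is higher in aggregate. Whether to stratify depends on how traffic source relates to the variant.
Stratifying would compare variants among sessions the variants themselves sorted into traffic source groups — a form of selection on an intermediate. The unconditioned pooled rates give the total causal effect.
So P(outcome | do(Variant X)) is just the pooled rate for Variant X: 504/2700 = 0.187.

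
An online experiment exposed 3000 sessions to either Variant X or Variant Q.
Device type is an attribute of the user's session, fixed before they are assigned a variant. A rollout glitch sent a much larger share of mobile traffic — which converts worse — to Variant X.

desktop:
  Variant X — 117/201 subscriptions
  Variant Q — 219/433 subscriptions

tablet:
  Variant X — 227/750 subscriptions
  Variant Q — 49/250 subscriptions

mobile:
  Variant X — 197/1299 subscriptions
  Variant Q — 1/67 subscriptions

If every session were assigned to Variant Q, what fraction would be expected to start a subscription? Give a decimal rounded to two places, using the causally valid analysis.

0.18

Here device type is a common cause — it drives both which variant a case falls under and the outcome. The crude comparison mixes populations; the stratum-specific rates are the causally relevant ones.
Standardising Variant Q to the population device type mix: 0.211·219/433 + 0.333·49/250 + 0.455·1/67 = 0.179.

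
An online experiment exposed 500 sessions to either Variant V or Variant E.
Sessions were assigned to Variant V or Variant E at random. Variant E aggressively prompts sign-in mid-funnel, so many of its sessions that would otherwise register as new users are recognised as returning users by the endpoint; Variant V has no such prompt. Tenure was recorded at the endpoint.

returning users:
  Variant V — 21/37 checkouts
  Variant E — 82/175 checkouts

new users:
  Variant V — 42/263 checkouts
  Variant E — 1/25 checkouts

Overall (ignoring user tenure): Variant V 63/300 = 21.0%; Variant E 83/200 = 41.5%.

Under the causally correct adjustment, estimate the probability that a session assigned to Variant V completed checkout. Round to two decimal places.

0.21

Variant V is higher inside every user tenure stratum but Variant E is higher in aggregate. Whether to stratify depends on how user tenure relates to the variant.
Because the variant influences user tenure, user tenure is a post-treatment mediator, not a confounder. Stratifying on it would bias the estimate; the causal effect is the crude pooled difference.
So P(outcome | do(Variant V)) is just the pooled rate for Variant V: 63/300 = 0.210.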